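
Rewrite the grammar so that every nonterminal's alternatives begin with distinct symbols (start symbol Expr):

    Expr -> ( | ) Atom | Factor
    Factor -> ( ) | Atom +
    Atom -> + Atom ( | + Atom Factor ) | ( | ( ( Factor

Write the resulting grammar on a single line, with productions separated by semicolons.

Atom has alternatives sharing prefix '+ Atom': factor to Atom → + Atom Atom1 with Atom1 → ( | Factor ).
Atom has alternatives sharing prefix '(': factor to Atom → ( Atom2 with Atom2 → ε | ( Factor.

Expr -> ( | ) Atom | Factor; Factor -> ( ) | Atom +; Atom -> + Atom Atom1 | ( Atom2; Atom1 -> ( | Factor ); Atom2 -> ε | ( Factor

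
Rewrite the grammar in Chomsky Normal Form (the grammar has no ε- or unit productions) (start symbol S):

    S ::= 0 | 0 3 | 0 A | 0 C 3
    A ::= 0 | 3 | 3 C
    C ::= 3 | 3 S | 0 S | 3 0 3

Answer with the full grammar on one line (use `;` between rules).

S ::= 0 | X1 X2 | X1 A | X1 Y1; A ::= 0 | 3 | X2 C; C ::= 3 | X2 S | X1 S | X2 Y2; X1 ::= 0; X2 ::= 3; Y1 ::= C X2; Y2 ::= X1 X2

Introduce a nonterminal for each terminal appearing in a rule of length ≥ 2: X1 → 0, X2 → 3.
Binarize each right-hand side of length ≥ 3 by chaining fresh nonterminals (Y1, Y2, …): affected rules were S → X1 C X2; C → X2 X1 X2.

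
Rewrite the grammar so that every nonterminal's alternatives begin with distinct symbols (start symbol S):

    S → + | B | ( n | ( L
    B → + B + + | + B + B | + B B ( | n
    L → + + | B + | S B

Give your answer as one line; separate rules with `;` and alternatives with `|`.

S → + | B | ( S'; B → n | + B B'; L → + + | B + | S B; S' → n | L; B' → B ( | + B''; B'' → + | B

S has alternatives sharing prefix '(': factor to S → ( S' with S' → n | L.
B has alternatives sharing prefix '+ B': factor to B → + B B' with B' → + + | + B | B (.
B' has alternatives sharing prefix '+': factor to B' → + B'' with B'' → + | B.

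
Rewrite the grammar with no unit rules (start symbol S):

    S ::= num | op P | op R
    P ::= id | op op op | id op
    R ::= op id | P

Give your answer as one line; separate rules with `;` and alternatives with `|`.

S ::= num | op P | op R; P ::= id | op op op | id op; R ::= id | op op op | id op | op id

Unit pairs: R ⇒* {P}.
For each unit pair (A, B), copy every non-unit production of B to A, then drop all unit productions.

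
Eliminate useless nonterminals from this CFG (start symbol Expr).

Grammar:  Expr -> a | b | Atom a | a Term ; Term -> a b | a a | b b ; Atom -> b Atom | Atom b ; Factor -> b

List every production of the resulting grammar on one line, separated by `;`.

Expr -> a | b | a Term; Term -> a b | a a | b b

Generating nonterminals: {Expr, Factor, Term}.
Reachable from Expr after that: {Expr, Term}.
Removed useless symbols: {Atom, Factor} and every production mentioning them.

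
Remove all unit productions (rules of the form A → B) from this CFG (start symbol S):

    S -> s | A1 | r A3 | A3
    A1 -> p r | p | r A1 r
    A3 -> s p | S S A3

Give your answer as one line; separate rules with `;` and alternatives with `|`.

Unit pairs: S ⇒* {A1, A3}.
For each unit pair (A, B), copy every non-unit production of B to A, then drop all unit productions.

S -> p r | p | r A1 r | s | r A3 | s p | S S A3; A1 -> p r | p | r A1 r; A3 -> s p | S S A3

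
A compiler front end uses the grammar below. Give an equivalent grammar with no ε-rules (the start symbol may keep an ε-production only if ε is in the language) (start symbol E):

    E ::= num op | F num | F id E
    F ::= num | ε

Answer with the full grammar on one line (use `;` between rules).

Nullable nonterminals: {F}.
ε ∉ L(G), so no ε-production is kept.
Expand every rule over subsets of its nullable positions: E → F num gives F num | num. E → F id E gives F id E | id E.

E ::= num op | F num | num | F id E | id E; F ::= num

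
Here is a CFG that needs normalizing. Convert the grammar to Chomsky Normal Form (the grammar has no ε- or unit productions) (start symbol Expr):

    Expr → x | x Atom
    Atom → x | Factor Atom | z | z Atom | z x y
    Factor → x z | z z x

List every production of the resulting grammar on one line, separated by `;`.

Introduce a nonterminal for each terminal appearing in a rule of length ≥ 2: X1 → x, X2 → z, X3 → y.
Binarize each right-hand side of length ≥ 3 by chaining fresh nonterminals (Y1, Y2, …): affected rules were Atom → X2 X1 X3; Factor → X2 X2 X1.

Expr → x | X1 Atom; Atom → x | Factor Atom | z | X2 Atom | X2 Y1; Factor → X1 X2 | X2 Y2; X1 → x; X2 → z; X3 → y; Y1 → X1 X3; Y2 → X2 X1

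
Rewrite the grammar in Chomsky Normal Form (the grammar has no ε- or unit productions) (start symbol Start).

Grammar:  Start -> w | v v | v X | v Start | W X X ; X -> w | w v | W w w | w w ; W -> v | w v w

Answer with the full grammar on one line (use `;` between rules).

Start -> w | X1 X1 | X1 X | X1 Start | W Y1; X -> w | X2 X1 | W Y2 | X2 X2; W -> v | X2 Y3; X1 -> v; X2 -> w; Y1 -> X X; Y2 -> X2 X2; Y3 -> X1 X2

Introduce a nonterminal for each terminal appearing in a rule of length ≥ 2: X1 → v, X2 → w.
Binarize each right-hand side of length ≥ 3 by chaining fresh nonterminals (Y1, Y2, …): affected rules were Start → W X X; X → W X2 X2; W → X2 X1 X2.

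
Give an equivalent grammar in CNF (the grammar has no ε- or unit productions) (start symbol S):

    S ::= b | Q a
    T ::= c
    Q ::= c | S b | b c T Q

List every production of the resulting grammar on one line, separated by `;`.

Introduce a nonterminal for each terminal appearing in a rule of length ≥ 2: X1 → a, X2 → b, X3 → c.
Binarize each right-hand side of length ≥ 3 by chaining fresh nonterminals (Y1, Y2, …): affected rules were Q → X2 X3 T Q.

S ::= b | Q X1; T ::= c; Q ::= c | S X2 | X2 Y1; X1 ::= a; X2 ::= b; X3 ::= c; Y1 ::= X3 Y2; Y2 ::= T Q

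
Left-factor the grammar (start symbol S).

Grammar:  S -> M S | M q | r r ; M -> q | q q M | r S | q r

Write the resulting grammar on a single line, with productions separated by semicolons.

S has alternatives sharing prefix 'M': factor to S → M S' with S' → S | q.
M has alternatives sharing prefix 'q': factor to M → q M' with M' → ε | q M | r.

S -> r r | M S'; M -> r S | q M'; S' -> S | q; M' -> ε | q M | r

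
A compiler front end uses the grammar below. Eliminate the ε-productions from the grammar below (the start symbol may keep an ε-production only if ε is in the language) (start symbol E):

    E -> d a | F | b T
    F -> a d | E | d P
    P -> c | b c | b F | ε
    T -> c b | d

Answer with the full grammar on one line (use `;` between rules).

Nullable set = {P}.
ε ∉ L(G), so no ε-production is kept.
Add the nullable-subset variants: F → d P gives d P | d.

E -> d a | F | b T; F -> a d | E | d P | d; P -> c | b c | b F; T -> c b | d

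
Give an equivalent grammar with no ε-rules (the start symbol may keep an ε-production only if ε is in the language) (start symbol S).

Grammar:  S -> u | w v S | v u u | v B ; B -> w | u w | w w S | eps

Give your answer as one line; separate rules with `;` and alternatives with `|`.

S -> u | w v S | v u u | v B | v; B -> w | u w | w w S

Nullable set = {B}.
ε ∉ L(G), so no ε-production is kept.
Add the nullable-subset variants: S → v B gives v B | v.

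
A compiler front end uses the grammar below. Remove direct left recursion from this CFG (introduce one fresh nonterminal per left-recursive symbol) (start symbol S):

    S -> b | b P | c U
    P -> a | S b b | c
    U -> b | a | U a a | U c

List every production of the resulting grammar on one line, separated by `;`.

S -> b | b P | c U; P -> a | S b b | c; U -> b U' | a U'; U' -> a a U' | c U' | eps

U is directly left-recursive.
For U: α = {a a, c}, β = {b, a}. Rewrite as U → β U' and U' → α U' | ε.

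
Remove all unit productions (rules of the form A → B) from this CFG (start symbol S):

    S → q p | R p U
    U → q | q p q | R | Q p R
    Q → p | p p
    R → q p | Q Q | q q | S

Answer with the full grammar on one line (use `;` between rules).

S → q p | R p U; U → q | q p q | Q p R | q p | R p U | Q Q | q q; Q → p | p p; R → q p | R p U | Q Q | q q

Unit pairs: R ⇒* {S}; U ⇒* {R, S}.
Replace each nonterminal's rules with the union of the non-unit rules of every nonterminal it unit-derives.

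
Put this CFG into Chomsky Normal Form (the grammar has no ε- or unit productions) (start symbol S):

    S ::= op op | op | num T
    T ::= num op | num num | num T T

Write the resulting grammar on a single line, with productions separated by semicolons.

Introduce a nonterminal for each terminal appearing in a rule of length ≥ 2: X1 → op, X2 → num.
Binarize each right-hand side of length ≥ 3 by chaining fresh nonterminals (Y1, Y2, …): affected rules were T → X2 T T.

S ::= X1 X1 | op | X2 T; T ::= X2 X1 | X2 X2 | X2 Y1; X1 ::= op; X2 ::= num; Y1 ::= T T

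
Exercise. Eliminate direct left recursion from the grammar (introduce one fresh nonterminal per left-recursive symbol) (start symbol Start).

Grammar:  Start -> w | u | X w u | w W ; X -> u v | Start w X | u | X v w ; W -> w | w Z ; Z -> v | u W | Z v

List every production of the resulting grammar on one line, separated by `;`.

Left recursion appears on X, Z.
For X: α = {v w}, β = {u v, Start w X, u}. Rewrite as X → β X1 and X1 → α X1 | ε.
For Z: α = {v}, β = {v, u W}. Rewrite as Z → β Z1 and Z1 → α Z1 | ε.

Start -> w | u | X w u | w W; X -> u v X1 | Start w X X1 | u X1; W -> w | w Z; Z -> v Z1 | u W Z1; X1 -> v w X1 | ε; Z1 -> v Z1 | ε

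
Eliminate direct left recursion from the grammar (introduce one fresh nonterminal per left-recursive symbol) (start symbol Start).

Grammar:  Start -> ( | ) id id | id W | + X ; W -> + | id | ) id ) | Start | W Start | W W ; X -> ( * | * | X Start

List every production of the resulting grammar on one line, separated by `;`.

Start -> ( | ) id id | id W | + X; W -> + W1 | id W1 | ) id ) W1 | Start W1; X -> ( * X1 | * X1; W1 -> Start W1 | W W1 | ε; X1 -> Start X1 | ε

Left recursion appears on W, X.
For W: α = {Start, W}, β = {+, id, ) id ), Start}. Rewrite as W → β W1 and W1 → α W1 | ε.
For X: α = {Start}, β = {( *, *}. Rewrite as X → β X1 and X1 → α X1 | ε.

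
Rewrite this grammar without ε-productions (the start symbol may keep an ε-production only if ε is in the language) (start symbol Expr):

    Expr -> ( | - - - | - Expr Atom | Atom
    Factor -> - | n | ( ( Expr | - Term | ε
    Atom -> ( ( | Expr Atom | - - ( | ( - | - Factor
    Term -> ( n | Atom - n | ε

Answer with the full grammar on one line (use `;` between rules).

Expr -> ( | - - - | - Expr Atom | Atom; Factor -> - | n | ( ( Expr | - Term; Atom -> ( ( | Expr Atom | - - ( | ( - | - Factor | -; Term -> ( n | Atom - n

The nullable symbols are {Factor, Term}.
ε ∉ L(G), so no ε-production is kept.
For each production, add variants omitting each subset of nullable occurrences: Atom → - Factor gives - Factor | -.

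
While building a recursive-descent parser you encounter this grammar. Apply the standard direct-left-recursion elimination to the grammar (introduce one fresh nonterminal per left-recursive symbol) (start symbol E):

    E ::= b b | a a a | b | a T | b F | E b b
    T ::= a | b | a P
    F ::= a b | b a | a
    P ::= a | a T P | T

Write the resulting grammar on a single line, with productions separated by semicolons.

E ::= b b E' | a a a E' | b E' | a T E' | b F E'; T ::= a | b | a P; F ::= a b | b a | a; P ::= a | a T P | T; E' ::= b b E' | ε

Directly left-recursive nonterminal: E.
For E: α = {b b}, β = {b b, a a a, b, a T, b F}. Rewrite as E → β E' and E' → α E' | ε.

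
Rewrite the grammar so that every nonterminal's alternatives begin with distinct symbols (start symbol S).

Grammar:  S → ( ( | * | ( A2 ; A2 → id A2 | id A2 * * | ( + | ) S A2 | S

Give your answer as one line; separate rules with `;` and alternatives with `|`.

S has alternatives sharing prefix '(': factor to S → ( S' with S' → ( | A2.
A2 has alternatives sharing prefix 'id A2': factor to A2 → id A2 A2' with A2' → ε | * *.

S → * | ( S'; A2 → ( + | ) S A2 | S | id A2 A2'; S' → ( | A2; A2' → ε | * *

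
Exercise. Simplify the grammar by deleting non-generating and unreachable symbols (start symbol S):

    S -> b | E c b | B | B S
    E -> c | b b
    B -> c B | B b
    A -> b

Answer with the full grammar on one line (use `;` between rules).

S -> b | E c b; E -> c | b b

Generating nonterminals: {A, E, S}.
Reachable from S after that: {E, S}.
Removed useless symbols: {A, B} and every production mentioning them.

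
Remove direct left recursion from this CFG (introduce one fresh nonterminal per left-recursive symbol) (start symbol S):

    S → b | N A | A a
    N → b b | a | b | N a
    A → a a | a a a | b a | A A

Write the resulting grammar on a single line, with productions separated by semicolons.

S → b | N A | A a; N → b b N' | a N' | b N'; A → a a A' | a a a A' | b a A'; N' → a N' | ε; A' → A A' | ε

Left recursion appears on N, A.
For N: α = {a}, β = {b b, a, b}. Rewrite as N → β N' and N' → α N' | ε.
For A: α = {A}, β = {a a, a a a, b a}. Rewrite as A → β A' and A' → α A' | ε.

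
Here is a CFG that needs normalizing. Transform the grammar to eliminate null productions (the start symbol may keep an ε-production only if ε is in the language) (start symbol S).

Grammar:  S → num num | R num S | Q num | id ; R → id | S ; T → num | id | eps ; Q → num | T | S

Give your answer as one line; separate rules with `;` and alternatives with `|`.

S → num num | R num S | Q num | num | id; R → id | S; T → num | id; Q → num | T | S

The nullable symbols are {Q, T}.
ε ∉ L(G), so no ε-production is kept.
Expand every rule over subsets of its nullable positions: S → Q num gives Q num | num.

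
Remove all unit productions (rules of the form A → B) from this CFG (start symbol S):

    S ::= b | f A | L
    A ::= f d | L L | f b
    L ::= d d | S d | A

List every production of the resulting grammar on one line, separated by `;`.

Unit pairs: L ⇒* {A}; S ⇒* {A, L}.
Replace each nonterminal's rules with the union of the non-unit rules of every nonterminal it unit-derives.

S ::= d d | S d | b | f A | f d | L L | f b; A ::= f d | L L | f b; L ::= d d | S d | f d | L L | f b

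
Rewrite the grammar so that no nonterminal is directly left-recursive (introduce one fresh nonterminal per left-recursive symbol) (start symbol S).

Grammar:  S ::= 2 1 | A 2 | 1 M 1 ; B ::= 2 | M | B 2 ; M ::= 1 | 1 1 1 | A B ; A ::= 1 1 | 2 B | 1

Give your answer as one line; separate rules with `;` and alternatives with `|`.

S ::= 2 1 | A 2 | 1 M 1; B ::= 2 B' | M B'; M ::= 1 | 1 1 1 | A B; A ::= 1 1 | 2 B | 1; B' ::= 2 B' | ε

Directly left-recursive nonterminal: B.
For B: α = {2}, β = {2, M}. Rewrite as B → β B' and B' → α B' | ε.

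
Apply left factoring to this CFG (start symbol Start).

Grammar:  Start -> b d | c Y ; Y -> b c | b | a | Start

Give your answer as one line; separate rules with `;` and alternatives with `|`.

Start -> b d | c Y; Y -> a | Start | b Y1; Y1 -> c | eps

Y has alternatives sharing prefix 'b': factor to Y → b Y1 with Y1 → c | ε.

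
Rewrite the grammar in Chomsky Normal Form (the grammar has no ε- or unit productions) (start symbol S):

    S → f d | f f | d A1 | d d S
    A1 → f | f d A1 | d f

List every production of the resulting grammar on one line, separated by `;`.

Introduce a nonterminal for each terminal appearing in a rule of length ≥ 2: X1 → f, X2 → d.
Binarize each right-hand side of length ≥ 3 by chaining fresh nonterminals (Y1, Y2, …): affected rules were S → X2 X2 S; A1 → X1 X2 A1.

S → X1 X2 | X1 X1 | X2 A1 | X2 Y1; A1 → f | X1 Y2 | X2 X1; X1 → f; X2 → d; Y1 → X2 S; Y2 → X2 A1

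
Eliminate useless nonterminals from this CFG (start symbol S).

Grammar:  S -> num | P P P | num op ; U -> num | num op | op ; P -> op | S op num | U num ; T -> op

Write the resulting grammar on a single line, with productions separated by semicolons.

Generating nonterminals: {P, S, T, U}.
Reachable from S after that: {P, S, U}.
Removed useless symbols: {T} and every production mentioning them.

S -> num | P P P | num op; U -> num | num op | op; P -> op | S op num | U num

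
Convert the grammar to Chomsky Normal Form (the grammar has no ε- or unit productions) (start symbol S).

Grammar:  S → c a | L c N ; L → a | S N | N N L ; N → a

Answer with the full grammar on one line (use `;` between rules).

Introduce a nonterminal for each terminal appearing in a rule of length ≥ 2: X1 → c, X2 → a.
Binarize each right-hand side of length ≥ 3 by chaining fresh nonterminals (Y1, Y2, …): affected rules were S → L X1 N; L → N N L.

S → X1 X2 | L Y1; L → a | S N | N Y2; N → a; X1 → c; X2 → a; Y1 → X1 N; Y2 → N L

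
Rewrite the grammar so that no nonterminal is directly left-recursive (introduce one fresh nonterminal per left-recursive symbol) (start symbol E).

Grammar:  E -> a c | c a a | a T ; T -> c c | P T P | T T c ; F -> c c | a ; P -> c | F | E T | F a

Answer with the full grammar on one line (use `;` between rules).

Directly left-recursive nonterminal: T.
For T: α = {T c}, β = {c c, P T P}. Rewrite as T → β T' and T' → α T' | ε.

E -> a c | c a a | a T; T -> c c T' | P T P T'; F -> c c | a; P -> c | F | E T | F a; T' -> T c T' | ε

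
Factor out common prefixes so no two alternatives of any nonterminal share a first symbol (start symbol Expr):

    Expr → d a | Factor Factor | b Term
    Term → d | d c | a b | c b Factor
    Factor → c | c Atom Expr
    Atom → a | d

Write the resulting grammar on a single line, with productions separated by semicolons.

Term has alternatives sharing prefix 'd': factor to Term → d Term1 with Term1 → ε | c.
Factor has alternatives sharing prefix 'c': factor to Factor → c Factor1 with Factor1 → ε | Atom Expr.

Expr → d a | Factor Factor | b Term; Term → a b | c b Factor | d Term1; Factor → c Factor1; Atom → a | d; Term1 → ε | c; Factor1 → ε | Atom Expr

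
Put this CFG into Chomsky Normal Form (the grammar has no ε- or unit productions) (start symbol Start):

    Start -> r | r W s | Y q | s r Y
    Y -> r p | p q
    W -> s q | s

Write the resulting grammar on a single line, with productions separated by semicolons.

Introduce a nonterminal for each terminal appearing in a rule of length ≥ 2: X1 → r, X2 → s, X3 → q, X4 → p.
Binarize each right-hand side of length ≥ 3 by chaining fresh nonterminals (Y1, Y2, …): affected rules were Start → X1 W X2; Start → X2 X1 Y.

Start -> r | X1 Y1 | Y X3 | X2 Y2; Y -> X1 X4 | X4 X3; W -> X2 X3 | s; X1 -> r; X2 -> s; X3 -> q; X4 -> p; Y1 -> W X2; Y2 -> X1 Y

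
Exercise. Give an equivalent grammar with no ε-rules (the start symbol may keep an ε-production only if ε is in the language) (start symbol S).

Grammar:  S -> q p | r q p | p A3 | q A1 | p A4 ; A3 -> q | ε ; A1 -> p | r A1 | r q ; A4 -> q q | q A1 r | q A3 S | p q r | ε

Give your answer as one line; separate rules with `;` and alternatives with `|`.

The nullable symbols are {A3, A4}.
ε ∉ L(G), so no ε-production is kept.
For each production, add variants omitting each subset of nullable occurrences: S → p A3 gives p A3 | p. A4 → q A3 S gives q A3 S | q S.

S -> q p | r q p | p A3 | p | q A1 | p A4; A3 -> q; A1 -> p | r A1 | r q; A4 -> q q | q A1 r | q A3 S | q S | p q r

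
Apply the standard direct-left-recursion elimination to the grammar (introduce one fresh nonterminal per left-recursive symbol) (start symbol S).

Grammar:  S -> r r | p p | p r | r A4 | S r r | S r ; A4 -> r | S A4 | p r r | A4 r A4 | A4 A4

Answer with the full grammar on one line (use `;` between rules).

S -> r r S' | p p S' | p r S' | r A4 S'; A4 -> r A4' | S A4 A4' | p r r A4'; S' -> r r S' | r S' | ε; A4' -> r A4 A4' | A4 A4' | ε

Left recursion appears on S, A4.
For S: α = {r r, r}, β = {r r, p p, p r, r A4}. Rewrite as S → β S' and S' → α S' | ε.
For A4: α = {r A4, A4}, β = {r, S A4, p r r}. Rewrite as A4 → β A4' and A4' → α A4' | ε.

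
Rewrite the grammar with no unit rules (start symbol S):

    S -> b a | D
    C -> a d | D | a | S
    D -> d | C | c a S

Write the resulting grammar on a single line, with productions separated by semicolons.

Unit pairs: C ⇒* {D, S}; D ⇒* {C, S}; S ⇒* {C, D}.
For every A with A ⇒* B via unit rules, add B's non-unit alternatives to A; then delete every rule of the form X → Y.

S -> d | c a S | a d | a | b a; C -> b a | a d | a | d | c a S; D -> b a | a d | a | d | c a S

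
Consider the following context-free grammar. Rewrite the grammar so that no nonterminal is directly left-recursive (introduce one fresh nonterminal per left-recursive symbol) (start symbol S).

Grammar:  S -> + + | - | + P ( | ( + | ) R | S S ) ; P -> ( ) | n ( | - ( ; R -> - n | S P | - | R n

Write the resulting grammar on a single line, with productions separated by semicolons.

S, R are directly left-recursive.
For S: α = {S )}, β = {+ +, -, + P (, ( +, ) R}. Rewrite as S → β S' and S' → α S' | ε.
For R: α = {n}, β = {- n, S P, -}. Rewrite as R → β R' and R' → α R' | ε.

S -> + + S' | - S' | + P ( S' | ( + S' | ) R S'; P -> ( ) | n ( | - (; R -> - n R' | S P R' | - R'; S' -> S ) S' | eps; R' -> n R' | eps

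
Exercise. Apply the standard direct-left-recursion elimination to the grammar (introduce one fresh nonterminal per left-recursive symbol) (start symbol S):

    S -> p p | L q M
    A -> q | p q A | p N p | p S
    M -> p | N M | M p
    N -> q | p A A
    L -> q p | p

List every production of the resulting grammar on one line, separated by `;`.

Left recursion appears on M.
For M: α = {p}, β = {p, N M}. Rewrite as M → β M' and M' → α M' | ε.

S -> p p | L q M; A -> q | p q A | p N p | p S; M -> p M' | N M M'; N -> q | p A A; L -> q p | p; M' -> p M' | ε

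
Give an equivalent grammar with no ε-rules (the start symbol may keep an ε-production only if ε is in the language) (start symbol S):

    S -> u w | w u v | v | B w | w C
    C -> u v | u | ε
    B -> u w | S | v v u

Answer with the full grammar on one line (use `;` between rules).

S -> u w | w u v | v | B w | w C | w; C -> u v | u; B -> u w | S | v v u

Nullable nonterminals: {C}.
ε ∉ L(G), so no ε-production is kept.
Expand every rule over subsets of its nullable positions: S → w C gives w C | w.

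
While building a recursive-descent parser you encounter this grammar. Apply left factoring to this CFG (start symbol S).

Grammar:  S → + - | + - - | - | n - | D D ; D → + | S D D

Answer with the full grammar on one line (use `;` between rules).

S has alternatives sharing prefix '+ -': factor to S → + - S' with S' → ε | -.

S → - | n - | D D | + - S'; D → + | S D D; S' → ε | -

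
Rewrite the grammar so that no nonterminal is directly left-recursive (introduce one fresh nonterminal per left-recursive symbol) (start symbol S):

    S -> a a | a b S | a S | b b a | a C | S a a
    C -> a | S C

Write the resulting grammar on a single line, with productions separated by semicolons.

Directly left-recursive nonterminal: S.
For S: α = {a a}, β = {a a, a b S, a S, b b a, a C}. Rewrite as S → β S' and S' → α S' | ε.

S -> a a S' | a b S S' | a S S' | b b a S' | a C S'; C -> a | S C; S' -> a a S' | ε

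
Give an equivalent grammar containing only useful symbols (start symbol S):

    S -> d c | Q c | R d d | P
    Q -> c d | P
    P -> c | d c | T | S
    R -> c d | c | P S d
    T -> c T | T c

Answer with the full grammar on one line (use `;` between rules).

Generating nonterminals: {P, Q, R, S}.
Reachable from S after that: {P, Q, R, S}.
Removed useless symbols: {T} and every production mentioning them.

S -> d c | Q c | R d d | P; Q -> c d | P; P -> c | d c | S; R -> c d | c | P S d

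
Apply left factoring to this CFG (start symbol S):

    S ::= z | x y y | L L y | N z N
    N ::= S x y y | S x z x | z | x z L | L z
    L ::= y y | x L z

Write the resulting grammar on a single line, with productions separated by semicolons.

S ::= z | x y y | L L y | N z N; N ::= z | x z L | L z | S x N'; L ::= y y | x L z; N' ::= y y | z x

N has alternatives sharing prefix 'S x': factor to N → S x N' with N' → y y | z x.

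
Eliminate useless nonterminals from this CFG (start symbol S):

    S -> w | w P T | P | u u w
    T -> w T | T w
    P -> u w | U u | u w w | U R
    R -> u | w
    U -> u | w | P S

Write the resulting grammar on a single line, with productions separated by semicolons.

Generating nonterminals: {P, R, S, U}.
Reachable from S after that: {P, R, S, U}.
Removed useless symbols: {T} and every production mentioning them.

S -> w | P | u u w; P -> u w | U u | u w w | U R; R -> u | w; U -> u | w | P S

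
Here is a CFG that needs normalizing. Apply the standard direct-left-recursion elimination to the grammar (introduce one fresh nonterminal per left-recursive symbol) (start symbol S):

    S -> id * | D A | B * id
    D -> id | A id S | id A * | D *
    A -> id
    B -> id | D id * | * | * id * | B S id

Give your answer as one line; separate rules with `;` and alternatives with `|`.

D, B are directly left-recursive.
For D: α = {*}, β = {id, A id S, id A *}. Rewrite as D → β D' and D' → α D' | ε.
For B: α = {S id}, β = {id, D id *, *, * id *}. Rewrite as B → β B' and B' → α B' | ε.

S -> id * | D A | B * id; D -> id D' | A id S D' | id A * D'; A -> id; B -> id B' | D id * B' | * B' | * id * B'; D' -> * D' | ε; B' -> S id B' | ε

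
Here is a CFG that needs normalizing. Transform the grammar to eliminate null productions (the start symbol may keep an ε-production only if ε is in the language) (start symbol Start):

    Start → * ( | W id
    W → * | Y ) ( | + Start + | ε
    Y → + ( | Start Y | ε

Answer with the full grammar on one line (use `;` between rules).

Nullable set = {W, Y}.
ε ∉ L(G), so no ε-production is kept.
Add the nullable-subset variants: Start → W id gives W id | id. W → Y ) ( gives Y ) ( | ) (. Y → Start Y gives Start Y | Start.

Start → * ( | W id | id; W → * | Y ) ( | ) ( | + Start +; Y → + ( | Start Y | Start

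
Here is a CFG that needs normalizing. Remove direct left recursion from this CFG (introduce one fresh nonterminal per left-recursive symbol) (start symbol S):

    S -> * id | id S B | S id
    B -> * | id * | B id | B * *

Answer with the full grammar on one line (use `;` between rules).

S -> * id S' | id S B S'; B -> * B' | id * B'; S' -> id S' | eps; B' -> id B' | * * B' | eps

Directly left-recursive nonterminals: S, B.
For S: α = {id}, β = {* id, id S B}. Rewrite as S → β S' and S' → α S' | ε.
For B: α = {id, * *}, β = {*, id *}. Rewrite as B → β B' and B' → α B' | ε.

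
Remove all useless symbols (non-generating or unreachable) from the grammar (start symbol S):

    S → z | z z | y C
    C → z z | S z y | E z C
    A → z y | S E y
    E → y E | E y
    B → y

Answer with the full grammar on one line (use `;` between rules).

S → z | z z | y C; C → z z | S z y

Generating nonterminals: {A, B, C, S}.
Reachable from S after that: {C, S}.
Removed useless symbols: {A, B, E} and every production mentioning them.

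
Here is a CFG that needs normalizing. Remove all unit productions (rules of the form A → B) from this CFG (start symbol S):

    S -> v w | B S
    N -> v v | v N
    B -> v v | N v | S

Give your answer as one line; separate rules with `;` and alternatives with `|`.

Unit pairs: B ⇒* {S}.
For every A with A ⇒* B via unit rules, add B's non-unit alternatives to A; then delete every rule of the form X → Y.

S -> v w | B S; N -> v v | v N; B -> v v | N v | v w | B S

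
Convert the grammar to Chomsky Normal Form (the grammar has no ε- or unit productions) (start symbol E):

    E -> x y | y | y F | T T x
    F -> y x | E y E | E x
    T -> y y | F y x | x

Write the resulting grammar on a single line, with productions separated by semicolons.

E -> X1 X2 | y | X2 F | T Y1; F -> X2 X1 | E Y2 | E X1; T -> X2 X2 | F Y3 | x; X1 -> x; X2 -> y; Y1 -> T X1; Y2 -> X2 E; Y3 -> X2 X1

Introduce a nonterminal for each terminal appearing in a rule of length ≥ 2: X1 → x, X2 → y.
Binarize each right-hand side of length ≥ 3 by chaining fresh nonterminals (Y1, Y2, …): affected rules were E → T T X1; F → E X2 E; T → F X2 X1.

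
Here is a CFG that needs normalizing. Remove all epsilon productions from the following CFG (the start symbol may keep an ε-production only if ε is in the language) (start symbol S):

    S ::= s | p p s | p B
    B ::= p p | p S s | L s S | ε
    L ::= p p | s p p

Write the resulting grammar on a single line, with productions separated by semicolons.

The nullable symbols are {B}.
ε ∉ L(G), so no ε-production is kept.
Add the nullable-subset variants: S → p B gives p B | p.

S ::= s | p p s | p B | p; B ::= p p | p S s | L s S; L ::= p p | s p p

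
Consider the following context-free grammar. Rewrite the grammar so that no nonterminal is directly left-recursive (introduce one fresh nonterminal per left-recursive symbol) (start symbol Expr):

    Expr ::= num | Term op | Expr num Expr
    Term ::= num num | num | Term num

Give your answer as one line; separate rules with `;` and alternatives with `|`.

Expr ::= num Expr1 | Term op Expr1; Term ::= num num Term1 | num Term1; Expr1 ::= num Expr Expr1 | ε; Term1 ::= num Term1 | ε

Directly left-recursive nonterminals: Expr, Term.
For Expr: α = {num Expr}, β = {num, Term op}. Rewrite as Expr → β Expr1 and Expr1 → α Expr1 | ε.
For Term: α = {num}, β = {num num, num}. Rewrite as Term → β Term1 and Term1 → α Term1 | ε.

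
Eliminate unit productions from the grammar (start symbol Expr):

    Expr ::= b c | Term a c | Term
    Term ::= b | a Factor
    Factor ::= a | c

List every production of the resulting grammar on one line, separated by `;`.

Expr ::= b | a Factor | b c | Term a c; Term ::= b | a Factor; Factor ::= a | c

Unit pairs: Expr ⇒* {Term}.
For every A with A ⇒* B via unit rules, add B's non-unit alternatives to A; then delete every rule of the form X → Y.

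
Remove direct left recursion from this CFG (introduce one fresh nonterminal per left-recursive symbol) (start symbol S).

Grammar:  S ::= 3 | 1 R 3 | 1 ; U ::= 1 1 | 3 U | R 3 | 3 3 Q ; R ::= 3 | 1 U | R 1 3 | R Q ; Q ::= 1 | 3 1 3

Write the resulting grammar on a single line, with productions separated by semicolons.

S ::= 3 | 1 R 3 | 1; U ::= 1 1 | 3 U | R 3 | 3 3 Q; R ::= 3 R' | 1 U R'; Q ::= 1 | 3 1 3; R' ::= 1 3 R' | Q R' | ε

R is directly left-recursive.
For R: α = {1 3, Q}, β = {3, 1 U}. Rewrite as R → β R' and R' → α R' | ε.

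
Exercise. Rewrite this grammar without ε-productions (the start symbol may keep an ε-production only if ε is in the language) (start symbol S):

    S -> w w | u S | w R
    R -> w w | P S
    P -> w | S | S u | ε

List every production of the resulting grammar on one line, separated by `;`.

Nullable set = {P}.
ε ∉ L(G), so no ε-production is kept.
For each production, add variants omitting each subset of nullable occurrences: R → P S gives P S | S.

S -> w w | u S | w R; R -> w w | P S | S; P -> w | S | S u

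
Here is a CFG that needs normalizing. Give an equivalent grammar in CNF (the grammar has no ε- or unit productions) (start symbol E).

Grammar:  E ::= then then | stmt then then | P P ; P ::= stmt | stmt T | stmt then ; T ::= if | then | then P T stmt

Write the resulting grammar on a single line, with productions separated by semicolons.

Introduce a nonterminal for each terminal appearing in a rule of length ≥ 2: X1 → then, X2 → stmt.
Binarize each right-hand side of length ≥ 3 by chaining fresh nonterminals (Y1, Y2, …): affected rules were E → X2 X1 X1; T → X1 P T X2.

E ::= X1 X1 | X2 Y1 | P P; P ::= stmt | X2 T | X2 X1; T ::= if | then | X1 Y2; X1 ::= then; X2 ::= stmt; Y1 ::= X1 X1; Y2 ::= P Y3; Y3 ::= T X2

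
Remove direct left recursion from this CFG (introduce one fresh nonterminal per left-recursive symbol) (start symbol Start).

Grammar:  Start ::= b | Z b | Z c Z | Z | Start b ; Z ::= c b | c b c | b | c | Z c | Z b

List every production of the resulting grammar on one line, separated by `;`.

Directly left-recursive nonterminals: Start, Z.
For Start: α = {b}, β = {b, Z b, Z c Z, Z}. Rewrite as Start → β Start1 and Start1 → α Start1 | ε.
For Z: α = {c, b}, β = {c b, c b c, b, c}. Rewrite as Z → β Z1 and Z1 → α Z1 | ε.

Start ::= b Start1 | Z b Start1 | Z c Z Start1 | Z Start1; Z ::= c b Z1 | c b c Z1 | b Z1 | c Z1; Start1 ::= b Start1 | ε; Z1 ::= c Z1 | b Z1 | ε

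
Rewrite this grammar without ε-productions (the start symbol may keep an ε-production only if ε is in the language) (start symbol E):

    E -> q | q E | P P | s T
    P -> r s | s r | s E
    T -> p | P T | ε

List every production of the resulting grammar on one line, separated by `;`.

Nullable set = {T}.
ε ∉ L(G), so no ε-production is kept.
For each production, add variants omitting each subset of nullable occurrences: E → s T gives s T | s. T → P T gives P T | P.

E -> q | q E | P P | s T | s; P -> r s | s r | s E; T -> p | P T | P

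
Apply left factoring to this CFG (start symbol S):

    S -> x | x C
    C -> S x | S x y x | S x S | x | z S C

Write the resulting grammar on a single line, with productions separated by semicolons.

S -> x S'; C -> x | z S C | S x C'; S' -> ε | C; C' -> ε | y x | S

S has alternatives sharing prefix 'x': factor to S → x S' with S' → ε | C.
C has alternatives sharing prefix 'S x': factor to C → S x C' with C' → ε | y x | S.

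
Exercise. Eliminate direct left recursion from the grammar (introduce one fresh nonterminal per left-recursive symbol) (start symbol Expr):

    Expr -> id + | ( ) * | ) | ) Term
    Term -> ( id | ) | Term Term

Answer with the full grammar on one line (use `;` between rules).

Expr -> id + | ( ) * | ) | ) Term; Term -> ( id Term1 | ) Term1; Term1 -> Term Term1 | eps

Term is directly left-recursive.
For Term: α = {Term}, β = {( id, )}. Rewrite as Term → β Term1 and Term1 → α Term1 | ε.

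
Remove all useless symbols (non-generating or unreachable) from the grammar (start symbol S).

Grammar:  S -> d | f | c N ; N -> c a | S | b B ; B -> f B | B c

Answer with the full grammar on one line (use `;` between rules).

S -> d | f | c N; N -> c a | S

Generating nonterminals: {N, S}.
Reachable from S after that: {N, S}.
Removed useless symbols: {B} and every production mentioning them.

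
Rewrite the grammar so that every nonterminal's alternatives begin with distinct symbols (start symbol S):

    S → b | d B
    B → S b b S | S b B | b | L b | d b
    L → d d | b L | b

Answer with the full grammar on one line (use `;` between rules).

S → b | d B; B → b | L b | d b | S b B'; L → d d | b L'; B' → b S | B; L' → L | ε

B has alternatives sharing prefix 'S b': factor to B → S b B' with B' → b S | B.
L has alternatives sharing prefix 'b': factor to L → b L' with L' → L | ε.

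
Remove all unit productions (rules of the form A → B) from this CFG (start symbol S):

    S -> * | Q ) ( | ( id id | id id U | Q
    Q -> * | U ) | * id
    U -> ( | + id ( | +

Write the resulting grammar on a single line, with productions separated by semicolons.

S -> * | Q ) ( | ( id id | id id U | U ) | * id; Q -> * | U ) | * id; U -> ( | + id ( | +

Unit pairs: S ⇒* {Q}.
For each unit pair (A, B), copy every non-unit production of B to A, then drop all unit productions.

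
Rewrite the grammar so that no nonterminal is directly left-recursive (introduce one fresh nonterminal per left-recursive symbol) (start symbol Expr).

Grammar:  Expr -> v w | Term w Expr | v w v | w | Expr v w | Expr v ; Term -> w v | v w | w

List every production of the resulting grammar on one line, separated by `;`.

Expr -> v w Expr1 | Term w Expr Expr1 | v w v Expr1 | w Expr1; Term -> w v | v w | w; Expr1 -> v w Expr1 | v Expr1 | ε

Expr is directly left-recursive.
For Expr: α = {v w, v}, β = {v w, Term w Expr, v w v, w}. Rewrite as Expr → β Expr1 and Expr1 → α Expr1 | ε.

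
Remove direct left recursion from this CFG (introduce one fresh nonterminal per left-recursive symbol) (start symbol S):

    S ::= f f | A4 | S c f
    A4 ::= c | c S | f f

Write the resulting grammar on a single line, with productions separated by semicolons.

S ::= f f S' | A4 S'; A4 ::= c | c S | f f; S' ::= c f S' | ε

S is directly left-recursive.
For S: α = {c f}, β = {f f, A4}. Rewrite as S → β S' and S' → α S' | ε.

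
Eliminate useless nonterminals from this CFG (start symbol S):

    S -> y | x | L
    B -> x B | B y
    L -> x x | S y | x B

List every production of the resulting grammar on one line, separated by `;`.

Generating nonterminals: {L, S}.
Reachable from S after that: {L, S}.
Removed useless symbols: {B} and every production mentioning them.

S -> y | x | L; L -> x x | S y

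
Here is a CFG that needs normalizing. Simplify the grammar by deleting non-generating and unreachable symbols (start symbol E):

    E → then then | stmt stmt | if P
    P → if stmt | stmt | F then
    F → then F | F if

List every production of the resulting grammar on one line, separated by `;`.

E → then then | stmt stmt | if P; P → if stmt | stmt

Generating nonterminals: {E, P}.
Reachable from E after that: {E, P}.
Removed useless symbols: {F} and every production mentioning them.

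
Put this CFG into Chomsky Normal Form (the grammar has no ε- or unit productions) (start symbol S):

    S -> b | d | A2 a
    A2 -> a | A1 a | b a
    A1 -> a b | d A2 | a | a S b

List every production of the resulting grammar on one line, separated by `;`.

S -> b | d | A2 X1; A2 -> a | A1 X1 | X2 X1; A1 -> X1 X2 | X3 A2 | a | X1 Y1; X1 -> a; X2 -> b; X3 -> d; Y1 -> S X2

Introduce a nonterminal for each terminal appearing in a rule of length ≥ 2: X1 → a, X2 → b, X3 → d.
Binarize each right-hand side of length ≥ 3 by chaining fresh nonterminals (Y1, Y2, …): affected rules were A1 → X1 S X2.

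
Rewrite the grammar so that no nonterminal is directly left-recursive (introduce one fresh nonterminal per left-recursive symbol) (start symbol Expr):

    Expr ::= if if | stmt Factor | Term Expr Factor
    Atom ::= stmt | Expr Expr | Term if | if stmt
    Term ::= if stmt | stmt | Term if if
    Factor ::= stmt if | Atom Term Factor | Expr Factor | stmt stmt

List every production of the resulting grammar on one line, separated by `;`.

Directly left-recursive nonterminal: Term.
For Term: α = {if if}, β = {if stmt, stmt}. Rewrite as Term → β Term1 and Term1 → α Term1 | ε.

Expr ::= if if | stmt Factor | Term Expr Factor; Atom ::= stmt | Expr Expr | Term if | if stmt; Term ::= if stmt Term1 | stmt Term1; Factor ::= stmt if | Atom Term Factor | Expr Factor | stmt stmt; Term1 ::= if if Term1 | ε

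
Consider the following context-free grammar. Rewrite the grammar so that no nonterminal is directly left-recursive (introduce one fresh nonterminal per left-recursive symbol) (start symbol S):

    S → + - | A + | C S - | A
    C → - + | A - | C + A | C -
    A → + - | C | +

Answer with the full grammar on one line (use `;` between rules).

S → + - | A + | C S - | A; C → - + C' | A - C'; A → + - | C | +; C' → + A C' | - C' | ε

Directly left-recursive nonterminal: C.
For C: α = {+ A, -}, β = {- +, A -}. Rewrite as C → β C' and C' → α C' | ε.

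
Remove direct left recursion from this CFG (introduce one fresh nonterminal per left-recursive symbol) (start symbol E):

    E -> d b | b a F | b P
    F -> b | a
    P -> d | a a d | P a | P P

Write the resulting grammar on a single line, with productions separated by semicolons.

P is directly left-recursive.
For P: α = {a, P}, β = {d, a a d}. Rewrite as P → β P' and P' → α P' | ε.

E -> d b | b a F | b P; F -> b | a; P -> d P' | a a d P'; P' -> a P' | P P' | eps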